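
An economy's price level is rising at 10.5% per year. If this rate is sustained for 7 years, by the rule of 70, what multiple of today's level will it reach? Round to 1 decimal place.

Doubles every ≈ 6.67 years (70/10.5).
7 years is 1.05 doublings; 2^1.05 ≈ 2.1×.

about 2.1 times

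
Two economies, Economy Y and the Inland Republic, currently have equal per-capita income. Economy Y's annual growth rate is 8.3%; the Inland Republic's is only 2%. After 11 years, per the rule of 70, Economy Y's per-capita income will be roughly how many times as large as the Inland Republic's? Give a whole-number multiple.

≈ 2 times

Only the 6.3-point difference matters.
70/6.3 ≈ 11.11 years per doubling of the ratio; 11 years gives 0.99 doublings, so ≈ 2×.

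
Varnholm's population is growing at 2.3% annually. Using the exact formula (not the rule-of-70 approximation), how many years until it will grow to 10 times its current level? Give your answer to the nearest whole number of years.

t = ln(10) / ln(1 + 0.023) = 2.3026 / 0.022739 ≈ 101.26.
≈ 101 years.

101 years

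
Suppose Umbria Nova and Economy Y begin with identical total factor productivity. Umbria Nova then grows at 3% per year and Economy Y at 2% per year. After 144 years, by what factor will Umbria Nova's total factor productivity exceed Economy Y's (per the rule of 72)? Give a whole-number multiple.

Umbria Nova pulls ahead at 1 pp per year, so the ratio doubles every 72/1 ≈ 72.00 years.
In 144 years that's 2.00 doublings: 2^2.00 ≈ 4.

approximately 4 times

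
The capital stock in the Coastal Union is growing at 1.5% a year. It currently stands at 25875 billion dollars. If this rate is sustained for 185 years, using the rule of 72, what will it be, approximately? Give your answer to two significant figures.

It doubles every 72/1.5 ≈ 48.00 years, so 185 years is 3.85 doublings.
2^3.85 ≈ 14.42; 25875 × 14.42 ≈ 370000 billion dollars.

around 370000 billion dollars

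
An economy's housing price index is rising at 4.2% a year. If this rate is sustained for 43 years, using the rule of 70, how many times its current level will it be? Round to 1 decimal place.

Doubling time ≈ 70/4.2 = 16.67 years.
43 years / 16.67 ≈ 2.58 doublings → factor 2^2.58 ≈ 6.0.

approximately 6.0 times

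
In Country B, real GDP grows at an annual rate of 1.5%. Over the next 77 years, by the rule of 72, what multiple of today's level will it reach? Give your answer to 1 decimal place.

Doubling time ≈ 72/1.5 = 48.00 years.
77 years / 48.00 ≈ 1.60 doublings → factor 2^1.60 ≈ 3.0.

about 3.0 times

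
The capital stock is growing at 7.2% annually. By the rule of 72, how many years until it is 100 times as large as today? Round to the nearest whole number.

Doubling time ≈ 72/7.2 = 10.00 years.
100× is log₂ 100 ≈ 6.64 doublings, so ≈ 6.64 × 10.00 = 66 years.

approximately 66 years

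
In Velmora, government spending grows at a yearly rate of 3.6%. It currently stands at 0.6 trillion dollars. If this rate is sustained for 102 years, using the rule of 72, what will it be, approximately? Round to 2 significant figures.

21 trillion dollars

It doubles every 72/3.6 ≈ 20.00 years, so 102 years is 5.10 doublings.
2^5.10 ≈ 34.30; 0.6 × 34.30 ≈ 21 trillion dollars.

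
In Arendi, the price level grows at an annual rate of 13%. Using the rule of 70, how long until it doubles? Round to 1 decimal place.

≈ 5.4 years

Doubling time ≈ 70 / 13 = 5.38 years.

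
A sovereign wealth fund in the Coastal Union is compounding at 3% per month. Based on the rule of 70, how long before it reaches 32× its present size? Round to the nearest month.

approximately 117 months

Doubling time ≈ 70/3 = 23.33 months.
32 = 2^5, so 5 doublings → 117 months.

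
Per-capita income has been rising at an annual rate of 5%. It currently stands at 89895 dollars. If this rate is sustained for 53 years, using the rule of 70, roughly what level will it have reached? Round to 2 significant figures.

Doubling time ≈ 70/5 = 14.00 years.
53 years is 53/14.00 ≈ 3.79 doublings, a factor of 2^3.79 ≈ 13.83.
89895 × 13.83 ≈ 1200000 dollars.

≈ 1200000 dollars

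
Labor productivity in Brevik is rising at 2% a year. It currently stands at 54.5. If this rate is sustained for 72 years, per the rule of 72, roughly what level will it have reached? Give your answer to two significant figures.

≈ 220

It doubles every 72/2 ≈ 36.00 years, so 72 years is 2.00 doublings.
2^2.00 ≈ 4.00; 54.5 × 4.00 ≈ 220.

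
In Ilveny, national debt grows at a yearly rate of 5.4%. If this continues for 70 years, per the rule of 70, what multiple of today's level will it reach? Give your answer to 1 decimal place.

Doubling time ≈ 70/5.4 = 12.96 years.
70 years / 12.96 ≈ 5.40 doublings → factor 2^5.40 ≈ 42.2.

around 42.2 times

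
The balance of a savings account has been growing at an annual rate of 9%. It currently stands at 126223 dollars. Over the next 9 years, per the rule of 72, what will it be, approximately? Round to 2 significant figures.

approximately 280000 dollars

It doubles every 72/9 ≈ 8.00 years, so 9 years is 1.13 doublings.
2^1.13 ≈ 2.19; 126223 × 2.19 ≈ 280000 dollars.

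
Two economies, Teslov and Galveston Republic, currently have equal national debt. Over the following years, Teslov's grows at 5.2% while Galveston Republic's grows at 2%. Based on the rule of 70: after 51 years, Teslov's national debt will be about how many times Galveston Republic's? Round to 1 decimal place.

5.0 times

Rate gap = 5.2% − 2% = 3.2 points.
The ratio doubles every 70/3.2 ≈ 21.88 years.
51/21.88 ≈ 2.33 doublings → ratio ≈ 2^2.33 ≈ 5.0.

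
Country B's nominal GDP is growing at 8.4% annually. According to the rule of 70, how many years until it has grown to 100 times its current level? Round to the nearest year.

At 8.4% it doubles every 70/8.4 ≈ 8.33 years.
Reaching 100× takes log₂(100) ≈ 6.64 doublings.
6.64 × 8.33 ≈ 55 years.

about 55 years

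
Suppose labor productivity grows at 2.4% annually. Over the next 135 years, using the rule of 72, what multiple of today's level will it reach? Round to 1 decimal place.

about 22.6 times

Doubling time ≈ 72/2.4 = 30.00 years.
135 years / 30.00 ≈ 4.50 doublings → factor 2^4.50 ≈ 22.6.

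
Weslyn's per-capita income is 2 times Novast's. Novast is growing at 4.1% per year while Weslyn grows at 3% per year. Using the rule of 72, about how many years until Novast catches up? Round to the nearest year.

about 65 years

The growth-rate gap is 4.1% − 3% = 1.1 percentage points.
So the ratio between them halves every 72/1.1 ≈ 65.45 years.
A 2 times gap closes after 1 halving: 1 × 65.45 ≈ 65 years.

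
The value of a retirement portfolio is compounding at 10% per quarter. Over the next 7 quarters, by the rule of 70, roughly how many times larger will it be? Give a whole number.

At 10% one doubling takes ≈ 7.00 quarters; 7 quarters is 1 of them, so ×2.

around 2 times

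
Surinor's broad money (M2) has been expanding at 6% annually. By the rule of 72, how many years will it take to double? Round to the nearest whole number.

12 years

72/6 ≈ 12.00, so it doubles roughly every 12 years.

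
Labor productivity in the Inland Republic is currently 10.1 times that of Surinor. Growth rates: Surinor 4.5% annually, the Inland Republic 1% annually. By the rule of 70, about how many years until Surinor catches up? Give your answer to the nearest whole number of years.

Surinor gains on the Inland Republic at 4.5% − 1% = 3.5 points a year.
At that relative rate the gap halves every 70/3.5 ≈ 20.00 years.
A 10.1 times gap takes log₂(10.1) ≈ 3.34 halvings to close: 3.34 × 20.00 ≈ 67 years.

roughly 67 years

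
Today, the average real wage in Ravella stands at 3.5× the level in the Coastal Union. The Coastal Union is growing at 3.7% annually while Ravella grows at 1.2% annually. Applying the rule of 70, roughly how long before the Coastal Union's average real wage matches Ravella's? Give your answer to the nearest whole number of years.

The growth-rate gap is 3.7% − 1.2% = 2.5 percentage points.
So the ratio between them halves every 70/2.5 ≈ 28.00 years.
A 3.5× gap takes log₂(3.5) ≈ 1.81 halvings to close: 1.81 × 28.00 ≈ 51 years.

about 51 years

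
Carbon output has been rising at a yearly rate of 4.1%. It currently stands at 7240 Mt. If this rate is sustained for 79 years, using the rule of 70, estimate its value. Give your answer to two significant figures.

around 180000 Mt

Doubling time ≈ 70/4.1 = 17.07 years.
79 years is 79/17.07 ≈ 4.63 doublings, a factor of 2^4.63 ≈ 24.76.
7240 × 24.76 ≈ 180000 Mt.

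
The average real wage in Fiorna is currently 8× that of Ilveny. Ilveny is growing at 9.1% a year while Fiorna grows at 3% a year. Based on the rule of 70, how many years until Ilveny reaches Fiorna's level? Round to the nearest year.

The growth-rate gap is 9.1% − 3% = 6.1 percentage points.
So the ratio between them halves every 70/6.1 ≈ 11.48 years.
An 8× gap closes after 3 halvings: 3 × 11.48 ≈ 34 years.

roughly 34 years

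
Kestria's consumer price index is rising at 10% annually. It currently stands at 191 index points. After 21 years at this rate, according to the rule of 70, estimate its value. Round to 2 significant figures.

approximately 1500 index points

It doubles every 70/10 ≈ 7.00 years, so 21 years is 3.00 doublings.
2^3.00 ≈ 8.00; 191 × 8.00 ≈ 1500 index points.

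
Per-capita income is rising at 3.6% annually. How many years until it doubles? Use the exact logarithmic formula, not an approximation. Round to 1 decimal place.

t = ln(2) / ln(1 + 0.036) = 0.6931 / 0.035367 ≈ 19.60.

19.6 years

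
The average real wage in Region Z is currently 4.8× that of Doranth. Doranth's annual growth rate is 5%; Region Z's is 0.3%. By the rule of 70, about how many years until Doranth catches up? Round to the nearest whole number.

What matters is the difference: 4.7 pp.
Rule of 70 on the gap: the ratio halves every 70/4.7 ≈ 14.89 years.
A 4.8× gap takes log₂(4.8) ≈ 2.26 halvings to close: 2.26 × 14.89 ≈ 34 years.

around 34 years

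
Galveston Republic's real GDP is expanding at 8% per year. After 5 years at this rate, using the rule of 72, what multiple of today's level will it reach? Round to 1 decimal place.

Doubles every ≈ 9.00 years (72/8).
5 years is 0.56 doublings; 2^0.56 ≈ 1.5×.

approximately 1.5 times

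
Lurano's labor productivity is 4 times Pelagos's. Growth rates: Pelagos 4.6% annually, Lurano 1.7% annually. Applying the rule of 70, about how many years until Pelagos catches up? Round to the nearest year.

about 48 years

What matters is the difference: 2.9 pp.
Rule of 70 on the gap: the ratio halves every 70/2.9 ≈ 24.14 years.
A 4 times gap closes after 2 halvings: 2 × 24.14 ≈ 48 years.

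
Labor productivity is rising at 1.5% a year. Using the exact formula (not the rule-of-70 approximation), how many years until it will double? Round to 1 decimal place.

46.6 years

t = ln(2) / ln(1 + 0.015) = 0.6931 / 0.014889 ≈ 46.55.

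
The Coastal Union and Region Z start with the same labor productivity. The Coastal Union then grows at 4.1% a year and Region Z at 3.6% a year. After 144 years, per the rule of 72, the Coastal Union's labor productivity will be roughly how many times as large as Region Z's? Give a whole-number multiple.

about 2 times

Rate gap = 4.1% − 3.6% = 0.5 points.
The ratio doubles every 72/0.5 ≈ 144.00 years.
144/144.00 ≈ 1.00 doublings → ratio ≈ 2^1.00 ≈ 2.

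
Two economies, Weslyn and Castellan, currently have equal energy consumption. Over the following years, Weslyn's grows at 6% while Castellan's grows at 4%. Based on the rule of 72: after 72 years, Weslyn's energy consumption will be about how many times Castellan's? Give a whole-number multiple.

Only the 2-point difference matters.
72/2 ≈ 36.00 years per doubling of the ratio; 72 years gives 2.00 doublings, so ≈ 4×.

≈ 4 times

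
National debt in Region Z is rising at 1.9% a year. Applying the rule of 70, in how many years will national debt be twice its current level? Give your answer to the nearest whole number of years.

about 37 years

At 1.9%, doubling takes about 70/1.9 = 36.84 years.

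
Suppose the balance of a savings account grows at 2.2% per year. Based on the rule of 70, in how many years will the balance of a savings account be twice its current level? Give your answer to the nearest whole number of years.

Doubling time ≈ 70 / 2.2 = 31.82 years.

roughly 32 years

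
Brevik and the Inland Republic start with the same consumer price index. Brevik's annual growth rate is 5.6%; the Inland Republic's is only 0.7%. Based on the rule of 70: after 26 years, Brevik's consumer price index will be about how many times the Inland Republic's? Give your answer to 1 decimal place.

approximately 3.5 times

Only the 4.9-point difference matters.
70/4.9 ≈ 14.29 years per doubling of the ratio; 26 years gives 1.82 doublings, so ≈ 3.5×.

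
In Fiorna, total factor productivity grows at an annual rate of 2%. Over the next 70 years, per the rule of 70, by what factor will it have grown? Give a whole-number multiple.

At 2% one doubling takes ≈ 35.00 years; 70 years is 2 of them, so ×4.

roughly 4 times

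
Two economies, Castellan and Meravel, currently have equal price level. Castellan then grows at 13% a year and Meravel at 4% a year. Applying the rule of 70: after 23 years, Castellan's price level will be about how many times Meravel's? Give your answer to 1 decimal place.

roughly 7.8 times

Castellan pulls ahead at 9 pp per year, so the ratio doubles every 70/9 ≈ 7.78 years.
In 23 years that's 2.96 doublings: 2^2.96 ≈ 7.8.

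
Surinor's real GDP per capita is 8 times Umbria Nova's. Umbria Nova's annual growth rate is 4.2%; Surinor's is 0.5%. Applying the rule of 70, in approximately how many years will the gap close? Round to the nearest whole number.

What matters is the difference: 3.7 pp.
Rule of 70 on the gap: the ratio halves every 70/3.7 ≈ 18.92 years.
An 8 times gap closes after 3 halvings: 3 × 18.92 ≈ 57 years.

about 57 years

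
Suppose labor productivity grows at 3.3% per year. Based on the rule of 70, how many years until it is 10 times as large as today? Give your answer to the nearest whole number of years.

One doubling takes 70/3.3 = 21.21 years.
Reaching 10× takes log₂(10) ≈ 3.32 doublings.
3.32 × 21.21 ≈ 70 years.

roughly 70 years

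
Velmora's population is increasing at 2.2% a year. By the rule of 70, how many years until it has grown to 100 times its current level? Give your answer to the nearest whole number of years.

At 2.2% it doubles every 70/2.2 ≈ 31.82 years.
100× is log₂ 100 ≈ 6.64 doublings, so ≈ 6.64 × 31.82 = 211 years.

211 years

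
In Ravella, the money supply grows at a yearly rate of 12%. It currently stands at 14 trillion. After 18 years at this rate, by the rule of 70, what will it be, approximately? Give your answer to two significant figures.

roughly 120 trillion

Doubling time ≈ 70/12 = 5.83 years.
18 years is 18/5.83 ≈ 3.09 doublings, a factor of 2^3.09 ≈ 8.51.
14 × 8.51 ≈ 120 trillion.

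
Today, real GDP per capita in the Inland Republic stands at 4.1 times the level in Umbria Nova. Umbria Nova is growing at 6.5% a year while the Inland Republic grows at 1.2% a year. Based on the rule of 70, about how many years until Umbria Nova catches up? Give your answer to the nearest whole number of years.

The growth-rate gap is 6.5% − 1.2% = 5.3 percentage points.
So the ratio between them halves every 70/5.3 ≈ 13.21 years.
A 4.1 times gap takes log₂(4.1) ≈ 2.04 halvings to close: 2.04 × 13.21 ≈ 27 years.

≈ 27 years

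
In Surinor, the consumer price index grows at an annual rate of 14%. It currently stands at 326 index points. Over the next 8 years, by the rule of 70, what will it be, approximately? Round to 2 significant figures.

Doubling time ≈ 70/14 = 5.00 years.
8 years is 8/5.00 ≈ 1.60 doublings, a factor of 2^1.60 ≈ 3.03.
326 × 3.03 ≈ 990 index points.

≈ 990 index points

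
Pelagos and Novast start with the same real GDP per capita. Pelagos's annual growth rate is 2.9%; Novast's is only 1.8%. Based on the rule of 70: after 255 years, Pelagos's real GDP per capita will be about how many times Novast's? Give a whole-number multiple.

≈ 16 times

Rate gap = 2.9% − 1.8% = 1.1 points.
The ratio doubles every 70/1.1 ≈ 63.64 years.
255/63.64 ≈ 4.01 doublings → ratio ≈ 2^4.01 ≈ 16.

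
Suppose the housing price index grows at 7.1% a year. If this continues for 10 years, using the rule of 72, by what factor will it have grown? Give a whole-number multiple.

approximately 2 times

72/7.1 ≈ 10.14 years per doubling.
10 years fits 1 doubling: 2^1 = 2.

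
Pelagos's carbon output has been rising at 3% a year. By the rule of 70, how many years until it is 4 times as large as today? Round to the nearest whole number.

At 3% it doubles every 70/3 ≈ 23.33 years.
4 = 2^2, so 2 doublings → 47 years.

roughly 47 years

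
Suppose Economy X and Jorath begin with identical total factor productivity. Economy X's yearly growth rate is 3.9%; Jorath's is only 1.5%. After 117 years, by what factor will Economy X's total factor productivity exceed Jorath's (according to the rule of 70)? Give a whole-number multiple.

about 16 times

Economy X pulls ahead at 2.4 pp per year, so the ratio doubles every 70/2.4 ≈ 29.17 years.
In 117 years that's 4.01 doublings: 2^4.01 ≈ 16.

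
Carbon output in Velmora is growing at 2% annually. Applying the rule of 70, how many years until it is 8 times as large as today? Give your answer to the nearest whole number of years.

At 2% it doubles every 70/2 ≈ 35.00 years.
8× is 3 doublings, so 3 × 35.00 ≈ 105 years.

around 105 years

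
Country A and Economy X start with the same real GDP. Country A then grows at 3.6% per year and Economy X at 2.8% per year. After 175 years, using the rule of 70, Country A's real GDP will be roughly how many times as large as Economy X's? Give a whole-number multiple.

Rate gap = 3.6% − 2.8% = 0.8 points.
The ratio doubles every 70/0.8 ≈ 87.50 years.
175/87.50 ≈ 2.00 doublings → ratio ≈ 2^2.00 ≈ 4.

≈ 4 times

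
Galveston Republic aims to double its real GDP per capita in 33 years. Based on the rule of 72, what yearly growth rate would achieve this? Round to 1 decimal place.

around 2.2% per year

72 / 33 ≈ 2.18, so about 2.2% per year.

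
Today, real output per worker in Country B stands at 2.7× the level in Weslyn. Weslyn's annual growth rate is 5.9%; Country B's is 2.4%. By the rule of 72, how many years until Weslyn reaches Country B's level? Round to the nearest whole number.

What matters is the difference: 3.5 pp.
Rule of 72 on the gap: the ratio halves every 72/3.5 ≈ 20.57 years.
A 2.7× gap takes log₂(2.7) ≈ 1.43 halvings to close: 1.43 × 20.57 ≈ 29 years.

approximately 29 years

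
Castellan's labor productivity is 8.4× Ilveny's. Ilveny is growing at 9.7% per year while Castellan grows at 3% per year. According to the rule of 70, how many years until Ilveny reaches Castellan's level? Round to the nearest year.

The growth-rate gap is 9.7% − 3% = 6.7 percentage points.
So the ratio between them halves every 70/6.7 ≈ 10.45 years.
An 8.4× gap takes log₂(8.4) ≈ 3.07 halvings to close: 3.07 × 10.45 ≈ 32 years.

32 years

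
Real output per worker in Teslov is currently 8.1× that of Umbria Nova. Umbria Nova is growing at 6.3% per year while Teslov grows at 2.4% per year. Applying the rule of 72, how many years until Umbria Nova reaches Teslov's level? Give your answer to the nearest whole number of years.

roughly 56 years

Umbria Nova gains on Teslov at 6.3% − 2.4% = 3.9 points a year.
At that relative rate the gap halves every 72/3.9 ≈ 18.46 years.
An 8.1× gap takes log₂(8.1) ≈ 3.02 halvings to close: 3.02 × 18.46 ≈ 56 years.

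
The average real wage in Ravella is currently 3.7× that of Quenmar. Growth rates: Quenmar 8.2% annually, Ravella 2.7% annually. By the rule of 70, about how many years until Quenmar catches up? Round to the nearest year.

The growth-rate gap is 8.2% − 2.7% = 5.5 percentage points.
So the ratio between them halves every 70/5.5 ≈ 12.73 years.
A 3.7× gap takes log₂(3.7) ≈ 1.89 halvings to close: 1.89 × 12.73 ≈ 24 years.

about 24 years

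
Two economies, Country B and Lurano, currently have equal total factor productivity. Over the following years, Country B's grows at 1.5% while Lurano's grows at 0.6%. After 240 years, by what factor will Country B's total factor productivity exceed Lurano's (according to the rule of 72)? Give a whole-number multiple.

Rate gap = 1.5% − 0.6% = 0.9 points.
The ratio doubles every 72/0.9 ≈ 80.00 years.
240/80.00 ≈ 3.00 doublings → ratio ≈ 2^3.00 ≈ 8.

roughly 8 times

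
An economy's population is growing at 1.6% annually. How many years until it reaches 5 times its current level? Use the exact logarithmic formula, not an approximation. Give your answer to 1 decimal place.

t = ln(5) / ln(1 + 0.016) = 1.6094 / 0.015873 ≈ 101.39.

101.4 years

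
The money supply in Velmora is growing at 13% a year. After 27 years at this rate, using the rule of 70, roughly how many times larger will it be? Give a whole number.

32 times

Doubling time ≈ 70/13 = 5.38 years.
27/5.38 ≈ 5 doublings, so about 2^5 = 32×.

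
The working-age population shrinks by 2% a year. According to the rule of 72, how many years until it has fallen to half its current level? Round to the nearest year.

about 36 years

The rule works in reverse for decay: 72/2 ≈ 36.00 years to halve.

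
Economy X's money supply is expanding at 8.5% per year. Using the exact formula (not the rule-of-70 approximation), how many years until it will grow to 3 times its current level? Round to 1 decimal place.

t = ln(3) / ln(1 + 0.085) = 1.0986 / 0.081580 ≈ 13.47.

13.5 years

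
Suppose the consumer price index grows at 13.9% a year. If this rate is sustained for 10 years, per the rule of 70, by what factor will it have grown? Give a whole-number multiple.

4 times

At 13.9% one doubling takes ≈ 5.04 years; 10 years is 2 of them, so ×4.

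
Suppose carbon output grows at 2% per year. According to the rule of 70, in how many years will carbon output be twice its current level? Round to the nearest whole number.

approximately 35 years

70/2 ≈ 35.00, so it doubles roughly every 35 years.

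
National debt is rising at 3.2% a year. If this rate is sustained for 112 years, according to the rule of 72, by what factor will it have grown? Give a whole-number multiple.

At 3.2% one doubling takes ≈ 22.50 years; 112 years is 5 of them, so ×32.

approximately 32 times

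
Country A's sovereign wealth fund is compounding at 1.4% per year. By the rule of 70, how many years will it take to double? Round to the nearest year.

At 1.4%, doubling takes about 70/1.4 = 50.00 years.

around 50 years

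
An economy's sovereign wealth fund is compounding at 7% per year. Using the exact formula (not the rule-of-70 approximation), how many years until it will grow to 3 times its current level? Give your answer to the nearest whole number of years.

t = ln(3) / ln(1 + 0.07) = 1.0986 / 0.067659 ≈ 16.24.
≈ 16 years.

16 years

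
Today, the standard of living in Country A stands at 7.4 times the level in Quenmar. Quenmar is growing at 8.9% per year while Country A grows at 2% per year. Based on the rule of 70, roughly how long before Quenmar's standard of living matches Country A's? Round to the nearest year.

What matters is the difference: 6.9 pp.
Rule of 70 on the gap: the ratio halves every 70/6.9 ≈ 10.14 years.
A 7.4 times gap takes log₂(7.4) ≈ 2.89 halvings to close: 2.89 × 10.14 ≈ 29 years.

about 29 years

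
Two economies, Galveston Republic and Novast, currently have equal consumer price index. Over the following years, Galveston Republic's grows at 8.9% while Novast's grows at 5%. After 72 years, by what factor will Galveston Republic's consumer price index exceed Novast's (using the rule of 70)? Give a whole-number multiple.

Only the 3.9-point difference matters.
70/3.9 ≈ 17.95 years per doubling of the ratio; 72 years gives 4.01 doublings, so ≈ 16×.

roughly 16 times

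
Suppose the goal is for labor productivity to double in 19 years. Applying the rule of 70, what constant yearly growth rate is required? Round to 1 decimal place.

70 / 19 ≈ 3.68, so about 3.7% per year.

3.7%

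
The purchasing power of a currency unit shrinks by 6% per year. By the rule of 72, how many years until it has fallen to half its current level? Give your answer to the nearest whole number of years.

The rule works in reverse for decay: 72/6 ≈ 12.00 years to halve.

≈ 12 years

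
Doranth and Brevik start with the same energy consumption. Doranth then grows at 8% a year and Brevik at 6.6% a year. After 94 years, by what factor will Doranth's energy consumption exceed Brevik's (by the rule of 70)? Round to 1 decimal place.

roughly 3.7 times

Rate gap = 8% − 6.6% = 1.4 points.
The ratio doubles every 70/1.4 ≈ 50.00 years.
94/50.00 ≈ 1.88 doublings → ratio ≈ 2^1.88 ≈ 3.7.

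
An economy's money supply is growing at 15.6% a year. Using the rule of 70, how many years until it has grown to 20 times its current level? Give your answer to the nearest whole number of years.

roughly 19 years

At 15.6% it doubles every 70/15.6 ≈ 4.49 years.
20× is log₂ 20 ≈ 4.32 doublings, so ≈ 4.32 × 4.49 = 19 years.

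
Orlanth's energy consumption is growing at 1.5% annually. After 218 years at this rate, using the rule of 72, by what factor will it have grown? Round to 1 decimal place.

23.3 times

Doubles every ≈ 48.00 years (72/1.5).
218 years is 4.54 doublings; 2^4.54 ≈ 23.3×.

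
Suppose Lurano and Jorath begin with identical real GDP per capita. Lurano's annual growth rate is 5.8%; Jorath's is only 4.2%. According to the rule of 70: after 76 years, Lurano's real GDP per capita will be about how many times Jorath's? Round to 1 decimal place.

3.3 times

Only the 1.6-point difference matters.
70/1.6 ≈ 43.75 years per doubling of the ratio; 76 years gives 1.74 doublings, so ≈ 3.3×.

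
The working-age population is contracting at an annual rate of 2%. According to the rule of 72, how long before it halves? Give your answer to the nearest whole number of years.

about 36 years

The rule works in reverse for decay: 72/2 ≈ 36.00 years to halve.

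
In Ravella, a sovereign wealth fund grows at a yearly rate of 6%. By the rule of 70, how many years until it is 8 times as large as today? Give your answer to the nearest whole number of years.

about 35 years

At 6% it doubles every 70/6 ≈ 11.67 years.
Getting to 8× needs 3 doublings: 3 × 11.67 ≈ 35 years.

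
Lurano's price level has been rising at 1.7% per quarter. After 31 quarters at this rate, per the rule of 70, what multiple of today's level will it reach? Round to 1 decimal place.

≈ 1.7 times

Doubles every ≈ 41.18 quarters (70/1.7).
31 quarters is 0.75 doublings; 2^0.75 ≈ 1.7×.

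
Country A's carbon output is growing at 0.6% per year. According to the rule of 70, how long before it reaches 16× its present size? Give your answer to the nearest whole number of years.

467 years

One doubling takes 70/0.6 = 116.67 years.
16 = 2^4, so 4 doublings → 467 years.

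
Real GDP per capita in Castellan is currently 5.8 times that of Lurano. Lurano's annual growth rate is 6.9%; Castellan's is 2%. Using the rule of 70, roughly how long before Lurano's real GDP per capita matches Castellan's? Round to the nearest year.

roughly 36 years

Lurano gains on Castellan at 6.9% − 2% = 4.9 points a year.
At that relative rate the gap halves every 70/4.9 ≈ 14.29 years.
A 5.8 times gap takes log₂(5.8) ≈ 2.54 halvings to close: 2.54 × 14.29 ≈ 36 years.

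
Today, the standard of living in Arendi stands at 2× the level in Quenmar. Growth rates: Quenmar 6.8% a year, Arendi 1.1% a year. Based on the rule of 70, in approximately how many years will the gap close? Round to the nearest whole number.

around 12 years

What matters is the difference: 5.7 pp.
Rule of 70 on the gap: the ratio halves every 70/5.7 ≈ 12.28 years.
A 2× gap closes after 1 halving: 1 × 12.28 ≈ 12 years.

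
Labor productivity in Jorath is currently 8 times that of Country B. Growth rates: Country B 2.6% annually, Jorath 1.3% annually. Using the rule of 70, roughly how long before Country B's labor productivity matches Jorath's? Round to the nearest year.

around 162 years

What matters is the difference: 1.3 pp.
Rule of 70 on the gap: the ratio halves every 70/1.3 ≈ 53.85 years.
An 8 times gap closes after 3 halvings: 3 × 53.85 ≈ 162 years.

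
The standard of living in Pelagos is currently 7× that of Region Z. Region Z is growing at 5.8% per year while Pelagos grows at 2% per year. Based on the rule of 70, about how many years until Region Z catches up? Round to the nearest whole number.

roughly 52 years

Region Z gains on Pelagos at 5.8% − 2% = 3.8 points a year.
At that relative rate the gap halves every 70/3.8 ≈ 18.42 years.
A 7× gap takes log₂(7) ≈ 2.81 halvings to close: 2.81 × 18.42 ≈ 52 years.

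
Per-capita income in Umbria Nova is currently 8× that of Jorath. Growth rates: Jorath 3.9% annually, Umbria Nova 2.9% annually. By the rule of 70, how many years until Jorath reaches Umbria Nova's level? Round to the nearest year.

What matters is the difference: 1 pp.
Rule of 70 on the gap: the ratio halves every 70/1 ≈ 70.00 years.
An 8× gap closes after 3 halvings: 3 × 70.00 ≈ 210 years.

210 years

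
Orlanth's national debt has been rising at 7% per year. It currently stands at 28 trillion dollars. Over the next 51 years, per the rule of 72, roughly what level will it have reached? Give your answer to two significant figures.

Doubling time ≈ 72/7 = 10.29 years.
51 years is 51/10.29 ≈ 4.96 doublings, a factor of 2^4.96 ≈ 31.12.
28 × 31.12 ≈ 870 trillion dollars.

about 870 trillion dollars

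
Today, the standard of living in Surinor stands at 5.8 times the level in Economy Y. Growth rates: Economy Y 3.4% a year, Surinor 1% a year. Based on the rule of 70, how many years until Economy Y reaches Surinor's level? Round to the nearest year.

around 74 years

The growth-rate gap is 3.4% − 1% = 2.4 percentage points.
So the ratio between them halves every 70/2.4 ≈ 29.17 years.
A 5.8 times gap takes log₂(5.8) ≈ 2.54 halvings to close: 2.54 × 29.17 ≈ 74 years.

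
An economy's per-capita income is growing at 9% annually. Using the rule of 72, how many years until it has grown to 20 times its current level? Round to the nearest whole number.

roughly 35 years

One doubling takes 72/9 = 8.00 years.
Reaching 20× takes log₂(20) ≈ 4.32 doublings.
4.32 × 8.00 ≈ 35 years.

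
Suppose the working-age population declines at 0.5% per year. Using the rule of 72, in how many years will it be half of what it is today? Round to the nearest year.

around 144 years

The rule works in reverse for decay: 72/0.5 ≈ 144.00 years to halve.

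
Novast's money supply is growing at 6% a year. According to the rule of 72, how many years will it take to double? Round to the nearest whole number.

around 12 years

At 6%, doubling takes about 72/6 = 12.00 years.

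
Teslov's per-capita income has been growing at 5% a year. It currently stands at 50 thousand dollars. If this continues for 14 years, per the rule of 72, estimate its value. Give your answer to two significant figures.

Doubling time ≈ 72/5 = 14.40 years.
14 years is 14/14.40 ≈ 0.97 doublings, a factor of 2^0.97 ≈ 1.96.
50 × 1.96 ≈ 98 thousand dollars.

≈ 98 thousand dollars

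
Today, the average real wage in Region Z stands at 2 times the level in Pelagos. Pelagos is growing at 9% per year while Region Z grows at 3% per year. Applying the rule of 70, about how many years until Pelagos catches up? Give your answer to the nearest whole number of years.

The growth-rate gap is 9% − 3% = 6 percentage points.
So the ratio between them halves every 70/6 ≈ 11.67 years.
A 2 times gap closes after 1 halving: 1 × 11.67 ≈ 12 years.

roughly 12 years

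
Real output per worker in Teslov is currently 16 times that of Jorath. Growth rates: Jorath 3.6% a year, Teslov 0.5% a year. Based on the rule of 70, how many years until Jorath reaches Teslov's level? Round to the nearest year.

roughly 90 years

The growth-rate gap is 3.6% − 0.5% = 3.1 percentage points.
So the ratio between them halves every 70/3.1 ≈ 22.58 years.
A 16 times gap closes after 4 halvings: 4 × 22.58 ≈ 90 years.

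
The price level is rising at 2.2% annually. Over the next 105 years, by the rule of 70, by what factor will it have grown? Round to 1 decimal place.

≈ 9.8 times

Doubles every ≈ 31.82 years (70/2.2).
105 years is 3.30 doublings; 2^3.30 ≈ 9.8×.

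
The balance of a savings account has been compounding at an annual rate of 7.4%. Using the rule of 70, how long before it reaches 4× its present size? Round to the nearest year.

about 19 years

Doubling time ≈ 70/7.4 = 9.46 years.
4× is 2 doublings, so 2 × 9.46 ≈ 19 years.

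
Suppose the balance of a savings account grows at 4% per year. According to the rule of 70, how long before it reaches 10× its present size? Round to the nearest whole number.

approximately 58 years

At 4% it doubles every 70/4 ≈ 17.50 years.
10× is log₂ 10 ≈ 3.32 doublings, so ≈ 3.32 × 17.50 = 58 years.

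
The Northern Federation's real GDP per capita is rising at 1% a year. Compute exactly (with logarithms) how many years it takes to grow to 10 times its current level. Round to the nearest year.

231 years

t = ln(10) / ln(1 + 0.01) = 2.3026 / 0.009950 ≈ 231.42.
≈ 231 years.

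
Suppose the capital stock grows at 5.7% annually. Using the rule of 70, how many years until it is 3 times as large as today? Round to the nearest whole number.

19 years

Doubling time ≈ 70/5.7 = 12.28 years.
3× is log₂ 3 ≈ 1.58 doublings, so ≈ 1.58 × 12.28 = 19 years.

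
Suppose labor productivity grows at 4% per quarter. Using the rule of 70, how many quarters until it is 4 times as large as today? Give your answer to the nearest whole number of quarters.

approximately 35 quarters

Doubling time ≈ 70/4 = 17.50 quarters.
4 = 2^2, so 2 doublings → 35 quarters.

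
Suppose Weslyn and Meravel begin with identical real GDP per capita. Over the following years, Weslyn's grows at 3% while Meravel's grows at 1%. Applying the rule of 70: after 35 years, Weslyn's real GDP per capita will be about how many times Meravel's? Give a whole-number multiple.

Weslyn pulls ahead at 2 pp per year, so the ratio doubles every 70/2 ≈ 35.00 years.
In 35 years that's 1.00 doublings: 2^1.00 ≈ 2.

around 2 times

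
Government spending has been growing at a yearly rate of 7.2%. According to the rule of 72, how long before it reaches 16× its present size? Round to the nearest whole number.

40 years

At 7.2% it doubles every 72/7.2 ≈ 10.00 years.
16× is 4 doublings, so 4 × 10.00 ≈ 40 years.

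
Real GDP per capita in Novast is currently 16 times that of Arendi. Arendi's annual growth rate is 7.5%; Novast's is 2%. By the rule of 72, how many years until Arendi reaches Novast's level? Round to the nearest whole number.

about 52 years

The growth-rate gap is 7.5% − 2% = 5.5 percentage points.
So the ratio between them halves every 72/5.5 ≈ 13.09 years.
A 16 times gap closes after 4 halvings: 4 × 13.09 ≈ 52 years.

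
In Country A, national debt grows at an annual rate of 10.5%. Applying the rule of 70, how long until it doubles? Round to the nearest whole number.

Doubling time ≈ 70 / 10.5 = 6.67 years.

approximately 7 years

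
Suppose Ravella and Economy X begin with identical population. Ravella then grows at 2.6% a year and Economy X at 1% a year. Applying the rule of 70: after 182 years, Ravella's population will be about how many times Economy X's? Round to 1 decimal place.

Only the 1.6-point difference matters.
70/1.6 ≈ 43.75 years per doubling of the ratio; 182 years gives 4.16 doublings, so ≈ 17.9×.

around 17.9 times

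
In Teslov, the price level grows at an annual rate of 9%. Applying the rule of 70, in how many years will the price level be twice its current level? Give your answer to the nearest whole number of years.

roughly 8 years

Doubling time ≈ 70 / 9 = 7.78 years.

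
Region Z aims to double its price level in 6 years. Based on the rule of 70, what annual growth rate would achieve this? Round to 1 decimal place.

roughly 11.7%

70 / 6 ≈ 11.67, so about 11.7% a year.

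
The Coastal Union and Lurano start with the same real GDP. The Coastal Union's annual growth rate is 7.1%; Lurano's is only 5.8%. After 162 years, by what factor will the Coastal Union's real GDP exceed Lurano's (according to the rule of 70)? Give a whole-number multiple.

roughly 8 times

the Coastal Union pulls ahead at 1.3 pp per year, so the ratio doubles every 70/1.3 ≈ 53.85 years.
In 162 years that's 3.01 doublings: 2^3.01 ≈ 8.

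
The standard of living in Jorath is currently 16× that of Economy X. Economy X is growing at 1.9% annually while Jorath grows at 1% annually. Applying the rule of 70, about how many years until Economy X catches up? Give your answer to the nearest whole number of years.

roughly 311 years

The growth-rate gap is 1.9% − 1% = 0.9 percentage points.
So the ratio between them halves every 70/0.9 ≈ 77.78 years.
A 16× gap closes after 4 halvings: 4 × 77.78 ≈ 311 years.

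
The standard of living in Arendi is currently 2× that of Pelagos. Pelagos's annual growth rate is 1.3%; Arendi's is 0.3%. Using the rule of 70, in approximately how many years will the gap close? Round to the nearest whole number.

about 70 years

What matters is the difference: 1 pp.
Rule of 70 on the gap: the ratio halves every 70/1 ≈ 70.00 years.
A 2× gap closes after 1 halving: 1 × 70.00 ≈ 70 years.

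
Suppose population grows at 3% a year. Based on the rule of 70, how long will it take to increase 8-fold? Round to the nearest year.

At 3% it doubles every 70/3 ≈ 23.33 years.
Getting to 8× needs 3 doublings: 3 × 23.33 ≈ 70 years.

roughly 70 years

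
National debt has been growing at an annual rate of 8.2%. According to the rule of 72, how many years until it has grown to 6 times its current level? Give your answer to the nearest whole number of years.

At 8.2% it doubles every 72/8.2 ≈ 8.78 years.
6× is log₂ 6 ≈ 2.58 doublings, so ≈ 2.58 × 8.78 = 23 years.

around 23 years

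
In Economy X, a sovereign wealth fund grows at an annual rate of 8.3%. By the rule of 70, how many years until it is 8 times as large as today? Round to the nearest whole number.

roughly 25 years

At 8.3% it doubles every 70/8.3 ≈ 8.43 years.
8× is 3 doublings, so 3 × 8.43 ≈ 25 years.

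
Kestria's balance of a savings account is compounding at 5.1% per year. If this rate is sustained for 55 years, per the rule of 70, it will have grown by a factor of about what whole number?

At 5.1% one doubling takes ≈ 13.73 years; 55 years is 4 of them, so ×16.

≈ 16 times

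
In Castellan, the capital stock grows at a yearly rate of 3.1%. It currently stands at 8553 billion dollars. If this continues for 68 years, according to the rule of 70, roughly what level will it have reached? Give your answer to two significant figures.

Doubling time ≈ 70/3.1 = 22.58 years.
68 years is 68/22.58 ≈ 3.01 doublings, a factor of 2^3.01 ≈ 8.06.
8553 × 8.06 ≈ 69000 billion dollars.

approximately 69000 billion dollars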